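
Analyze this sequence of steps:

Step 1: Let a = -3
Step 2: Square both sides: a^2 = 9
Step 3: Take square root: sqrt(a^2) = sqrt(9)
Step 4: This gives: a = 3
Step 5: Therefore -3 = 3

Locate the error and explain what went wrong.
Step 4: This gives: a = 3

Step 4 incorrectly states that sqrt(a^2) = a. The correct identity is sqrt(a^2) = |a|. Since a = -3 < 0, we have sqrt(a^2) = |-3| = 3, not a = -3.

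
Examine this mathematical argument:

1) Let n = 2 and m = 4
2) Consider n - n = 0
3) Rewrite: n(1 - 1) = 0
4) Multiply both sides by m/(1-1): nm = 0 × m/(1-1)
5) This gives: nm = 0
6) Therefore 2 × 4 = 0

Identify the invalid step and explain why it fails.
Step 4: Multiply both sides by m/(1-1): nm = 0 × m/(1-1)

Step 4 multiplies both sides by m/(1-1). However, 1-1 = 0, so this is multiplication by m/0, which is undefined. We cannot multiply by an undefined expression.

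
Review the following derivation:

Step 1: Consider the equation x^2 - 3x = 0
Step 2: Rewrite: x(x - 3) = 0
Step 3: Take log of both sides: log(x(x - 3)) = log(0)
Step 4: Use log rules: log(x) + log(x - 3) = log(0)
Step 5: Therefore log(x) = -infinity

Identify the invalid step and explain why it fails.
Step 3: Take log of both sides: log(x(x - 3)) = log(0)

Step 3 takes the logarithm of both sides, resulting in log(0) on the right side. The logarithm is only defined for positive numbers; log(0) is undefined (approaches negative infinity). This operation is invalid.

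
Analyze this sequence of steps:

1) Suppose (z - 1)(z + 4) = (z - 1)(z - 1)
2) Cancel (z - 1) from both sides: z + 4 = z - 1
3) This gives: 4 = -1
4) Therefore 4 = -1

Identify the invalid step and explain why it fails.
Step 2: Cancel (z - 1) from both sides: z + 4 = z - 1

Step 2 cancels (z - 1) from both sides. This is only valid if (z - 1) ≠ 0, i.e., z ≠ 1. When z = 1, both sides equal zero regardless of the other factors. The correct approach requires considering z = 1 as a separate case.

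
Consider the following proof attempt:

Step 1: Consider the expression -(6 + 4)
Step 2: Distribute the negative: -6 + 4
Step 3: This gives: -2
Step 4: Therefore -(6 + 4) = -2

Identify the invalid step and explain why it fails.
Step 2: Distribute the negative: -6 + 4

Step 2 incorrectly distributes the negative sign. The correct distribution is -(6 + 4) = -6 - 4 = -10. The negative must be applied to both terms, not just the first. The error treats -(6 + 4) as -6 + 4, which equals -2 instead of -10.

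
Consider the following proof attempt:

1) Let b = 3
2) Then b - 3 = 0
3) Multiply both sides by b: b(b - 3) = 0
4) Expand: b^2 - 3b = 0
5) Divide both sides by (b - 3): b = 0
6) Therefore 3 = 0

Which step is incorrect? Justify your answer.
Step 5: Divide both sides by (b - 3): b = 0

Step 5 divides both sides by (b - 3). However, since b = 3, we have (b - 3) = 0. Division by zero is undefined, making this step invalid.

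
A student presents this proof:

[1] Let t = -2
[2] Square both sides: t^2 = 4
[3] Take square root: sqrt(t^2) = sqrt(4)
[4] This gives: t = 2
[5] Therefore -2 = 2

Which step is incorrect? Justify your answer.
Step 4: This gives: t = 2

Step 4 incorrectly states that sqrt(t^2) = t. The correct identity is sqrt(t^2) = |t|. Since t = -2 < 0, we have sqrt(t^2) = |-2| = 2, not t = -2.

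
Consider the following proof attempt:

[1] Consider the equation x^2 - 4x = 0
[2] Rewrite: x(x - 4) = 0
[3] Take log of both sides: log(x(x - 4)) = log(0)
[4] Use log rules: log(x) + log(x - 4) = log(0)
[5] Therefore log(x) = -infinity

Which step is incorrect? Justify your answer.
Step 3: Take log of both sides: log(x(x - 4)) = log(0)

Step 3 takes the logarithm of both sides, resulting in log(0) on the right side. The logarithm is only defined for positive numbers; log(0) is undefined (approaches negative infinity). This operation is invalid.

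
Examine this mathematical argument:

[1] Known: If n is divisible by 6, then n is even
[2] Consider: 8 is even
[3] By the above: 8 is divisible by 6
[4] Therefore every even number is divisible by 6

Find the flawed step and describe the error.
Step 3: By the above: 8 is divisible by 6

Step 3 commits the fallacy of affirming the consequent. The known fact 'divisible by 6 → even' does NOT imply 'even → divisible by 6'. That would be the converse, which is false. For example, 8 is even but 8 ÷ 6 = 1.33, which is not an integer.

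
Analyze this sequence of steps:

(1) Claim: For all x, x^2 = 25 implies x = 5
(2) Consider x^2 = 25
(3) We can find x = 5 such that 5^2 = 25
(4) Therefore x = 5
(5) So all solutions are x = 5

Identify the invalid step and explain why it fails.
Step 4: Therefore x = 5

Step 4 incorrectly concludes that x = 5 is the only solution. The proof shows that x = 5 is A solution (existence), but does not show it is the ONLY solution (uniqueness). In fact, x = -5 is also a solution since (-5)^2 = 25. Finding one solution doesn't prove there are no others.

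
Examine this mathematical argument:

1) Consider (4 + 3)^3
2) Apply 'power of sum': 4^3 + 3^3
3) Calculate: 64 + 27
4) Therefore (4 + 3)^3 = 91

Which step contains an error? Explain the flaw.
Step 2: Apply 'power of sum': 4^3 + 3^3

Step 2 incorrectly applies a non-existent rule '(a+b)^n = a^n + b^n'. This is false in general. The correct expansion uses the binomial theorem. The actual value is (4 + 3)^3 = 7^3 = 343, not 91.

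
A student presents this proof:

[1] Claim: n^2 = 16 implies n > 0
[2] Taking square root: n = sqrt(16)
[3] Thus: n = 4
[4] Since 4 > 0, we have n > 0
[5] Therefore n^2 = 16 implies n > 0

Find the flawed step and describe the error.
Step 2: Taking square root: n = sqrt(16)

Step 2 takes the square root and assumes the positive root only. The equation n^2 = 16 actually has two solutions: n = 4 and n = -4. The proof silently assumes n > 0 without justification, then uses this assumption to conclude n > 0, which is circular. The counterexample n = -4 shows the claim is false.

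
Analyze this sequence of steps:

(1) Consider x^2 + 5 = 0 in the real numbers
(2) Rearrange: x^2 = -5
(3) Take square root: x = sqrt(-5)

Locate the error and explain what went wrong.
Step 3: Take square root: x = sqrt(-5)

Step 3 takes the square root of -5, which is negative. In the real number system, the square root of a negative number is undefined. The equation x^2 + 5 = 0 has no real solutions. Square roots of negative numbers only exist in the complex numbers.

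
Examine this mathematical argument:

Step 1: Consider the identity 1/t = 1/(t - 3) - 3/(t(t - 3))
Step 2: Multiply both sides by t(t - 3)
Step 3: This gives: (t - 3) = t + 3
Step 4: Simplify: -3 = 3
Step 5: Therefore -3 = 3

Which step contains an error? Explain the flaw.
Step 3: This gives: (t - 3) = t + 3

Step 3 makes a sign error when clearing denominators. Multiplying -3/(t(t - 3)) by t(t - 3) gives -3, not +3. The correct result is (t - 3) = t - 3, which is trivially true, not (t - 3) = t + 3. (Step 1 is a valid identity: 1/(t - 3) - 3/(t(t - 3)) = (t - 3)/(t(t - 3)) = 1/t.)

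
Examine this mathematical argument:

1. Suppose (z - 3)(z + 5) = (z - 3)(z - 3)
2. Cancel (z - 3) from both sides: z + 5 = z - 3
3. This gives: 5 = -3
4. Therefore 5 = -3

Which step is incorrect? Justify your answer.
Step 2: Cancel (z - 3) from both sides: z + 5 = z - 3

Step 2 cancels (z - 3) from both sides. This is only valid if (z - 3) ≠ 0, i.e., z ≠ 3. When z = 3, both sides equal zero regardless of the other factors. The correct approach requires considering z = 3 as a separate case.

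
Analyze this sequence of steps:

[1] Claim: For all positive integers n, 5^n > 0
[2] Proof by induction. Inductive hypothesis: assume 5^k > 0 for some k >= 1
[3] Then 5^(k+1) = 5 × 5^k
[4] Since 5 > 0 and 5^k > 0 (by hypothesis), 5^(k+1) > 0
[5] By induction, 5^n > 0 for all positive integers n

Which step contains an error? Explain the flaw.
Step 5: By induction, 5^n > 0 for all positive integers n

Step 5 concludes the proof by induction, but no base case was ever established. A valid induction proof requires: (1) a base case proving 5^1 > 0, and (2) an inductive step showing IF 5^k > 0 THEN 5^(k+1) > 0. Steps 2-4 correctly establish the inductive step, but without the base case the conclusion in step 5 does not follow.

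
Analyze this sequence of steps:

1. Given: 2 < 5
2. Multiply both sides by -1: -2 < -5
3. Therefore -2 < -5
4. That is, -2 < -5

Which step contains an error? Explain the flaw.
Step 2: Multiply both sides by -1: -2 < -5

Step 2 multiplies both sides by -1 but fails to reverse the inequality sign. When multiplying (or dividing) an inequality by a negative number, the direction must be reversed. Since 2 < 5, we should get -2 > -5, i.e., -2 > -5.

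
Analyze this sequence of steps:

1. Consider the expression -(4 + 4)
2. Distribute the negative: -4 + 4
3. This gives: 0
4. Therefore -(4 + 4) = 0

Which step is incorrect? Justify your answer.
Step 2: Distribute the negative: -4 + 4

Step 2 incorrectly distributes the negative sign. The correct distribution is -(4 + 4) = -4 - 4 = -8. The negative must be applied to both terms, not just the first. The error treats -(4 + 4) as -4 + 4, which equals 0 instead of -8.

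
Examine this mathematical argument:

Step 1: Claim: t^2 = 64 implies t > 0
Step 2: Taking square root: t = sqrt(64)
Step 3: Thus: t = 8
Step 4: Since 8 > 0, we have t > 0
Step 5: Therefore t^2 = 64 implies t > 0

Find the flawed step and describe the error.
Step 2: Taking square root: t = sqrt(64)

Step 2 takes the square root and assumes the positive root only. The equation t^2 = 64 actually has two solutions: t = 8 and t = -8. The proof silently assumes t > 0 without justification, then uses this assumption to conclude t > 0, which is circular. The counterexample t = -8 shows the claim is false.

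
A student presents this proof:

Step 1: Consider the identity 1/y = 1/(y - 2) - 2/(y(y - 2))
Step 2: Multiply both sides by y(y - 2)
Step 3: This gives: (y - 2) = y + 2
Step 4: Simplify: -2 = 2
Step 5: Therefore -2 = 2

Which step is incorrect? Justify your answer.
Step 3: This gives: (y - 2) = y + 2

Step 3 makes a sign error when clearing denominators. Multiplying -2/(y(y - 2)) by y(y - 2) gives -2, not +2. The correct result is (y - 2) = y - 2, which is trivially true, not (y - 2) = y + 2. (Step 1 is a valid identity: 1/(y - 2) - 2/(y(y - 2)) = (y - 2)/(y(y - 2)) = 1/y.)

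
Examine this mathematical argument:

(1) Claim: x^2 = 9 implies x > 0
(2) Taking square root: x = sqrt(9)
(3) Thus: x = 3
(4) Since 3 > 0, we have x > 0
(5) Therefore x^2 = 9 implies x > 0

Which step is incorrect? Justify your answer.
Step 2: Taking square root: x = sqrt(9)

Step 2 takes the square root and assumes the positive root only. The equation x^2 = 9 actually has two solutions: x = 3 and x = -3. The proof silently assumes x > 0 without justification, then uses this assumption to conclude x > 0, which is circular. The counterexample x = -3 shows the claim is false.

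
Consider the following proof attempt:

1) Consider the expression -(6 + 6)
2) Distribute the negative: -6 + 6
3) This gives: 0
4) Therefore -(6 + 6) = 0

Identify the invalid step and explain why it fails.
Step 2: Distribute the negative: -6 + 6

Step 2 incorrectly distributes the negative sign. The correct distribution is -(6 + 6) = -6 - 6 = -12. The negative must be applied to both terms, not just the first. The error treats -(6 + 6) as -6 + 6, which equals 0 instead of -12.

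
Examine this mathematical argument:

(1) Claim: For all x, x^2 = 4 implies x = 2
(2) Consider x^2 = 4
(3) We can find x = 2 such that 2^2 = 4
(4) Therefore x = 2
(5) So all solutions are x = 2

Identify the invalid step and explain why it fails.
Step 4: Therefore x = 2

Step 4 incorrectly concludes that x = 2 is the only solution. The proof shows that x = 2 is A solution (existence), but does not show it is the ONLY solution (uniqueness). In fact, x = -2 is also a solution since (-2)^2 = 4. Finding one solution doesn't prove there are no others.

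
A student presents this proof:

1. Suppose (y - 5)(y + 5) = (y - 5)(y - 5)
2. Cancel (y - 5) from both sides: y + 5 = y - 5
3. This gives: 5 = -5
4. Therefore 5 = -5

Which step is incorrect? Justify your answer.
Step 2: Cancel (y - 5) from both sides: y + 5 = y - 5

Step 2 cancels (y - 5) from both sides. This is only valid if (y - 5) ≠ 0, i.e., y ≠ 5. When y = 5, both sides equal zero regardless of the other factors. The correct approach requires considering y = 5 as a separate case.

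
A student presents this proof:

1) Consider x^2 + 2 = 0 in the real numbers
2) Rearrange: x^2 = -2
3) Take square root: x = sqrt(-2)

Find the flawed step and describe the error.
Step 3: Take square root: x = sqrt(-2)

Step 3 takes the square root of -2, which is negative. In the real number system, the square root of a negative number is undefined. The equation x^2 + 2 = 0 has no real solutions. Square roots of negative numbers only exist in the complex numbers.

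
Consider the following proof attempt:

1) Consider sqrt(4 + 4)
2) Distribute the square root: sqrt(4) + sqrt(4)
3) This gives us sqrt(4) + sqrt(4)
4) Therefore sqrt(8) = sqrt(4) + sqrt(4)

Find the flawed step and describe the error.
Step 2: Distribute the square root: sqrt(4) + sqrt(4)

Step 2 incorrectly 'distributes' the square root over addition. The square root function does not distribute: sqrt(a + b) ≠ sqrt(a) + sqrt(b). In fact, sqrt(4 + 4) = sqrt(8) ≈ 2.8284, while sqrt(4) + sqrt(4) ≈ 4.0000.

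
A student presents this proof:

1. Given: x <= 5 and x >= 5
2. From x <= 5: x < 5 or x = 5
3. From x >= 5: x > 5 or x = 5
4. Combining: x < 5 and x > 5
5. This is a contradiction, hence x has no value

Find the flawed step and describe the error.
Step 4: Combining: x < 5 and x > 5

Step 4 incorrectly combines the conditions. From x <= 5 and x >= 5, the intersection is x = 5. The error treats the 'or' cases as 'and' requirements. The correct conclusion is that x = 5 is the unique solution, not that no solution exists.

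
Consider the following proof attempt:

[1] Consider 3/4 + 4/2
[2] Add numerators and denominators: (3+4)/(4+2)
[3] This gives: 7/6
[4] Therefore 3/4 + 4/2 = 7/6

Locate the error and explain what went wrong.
Step 2: Add numerators and denominators: (3+4)/(4+2)

Step 2 incorrectly adds fractions by separately adding numerators and denominators. This is wrong. The correct method requires a common denominator: 3/4 + 4/2 = (3×2 + 4×4)/(4×2) = 22/8 = 11/4. The method used gives 7/6, which is different.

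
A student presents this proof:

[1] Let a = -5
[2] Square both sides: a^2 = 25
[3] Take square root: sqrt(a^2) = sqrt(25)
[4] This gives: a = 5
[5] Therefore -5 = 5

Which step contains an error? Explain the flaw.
Step 4: This gives: a = 5

Step 4 incorrectly states that sqrt(a^2) = a. The correct identity is sqrt(a^2) = |a|. Since a = -5 < 0, we have sqrt(a^2) = |-5| = 5, not a = -5.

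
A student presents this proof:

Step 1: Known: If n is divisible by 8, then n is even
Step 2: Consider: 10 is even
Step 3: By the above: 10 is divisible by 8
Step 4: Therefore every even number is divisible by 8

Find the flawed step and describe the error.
Step 3: By the above: 10 is divisible by 8

Step 3 commits the fallacy of affirming the consequent. The known fact 'divisible by 8 → even' does NOT imply 'even → divisible by 8'. That would be the converse, which is false. For example, 10 is even but 10 ÷ 8 = 1.25, which is not an integer.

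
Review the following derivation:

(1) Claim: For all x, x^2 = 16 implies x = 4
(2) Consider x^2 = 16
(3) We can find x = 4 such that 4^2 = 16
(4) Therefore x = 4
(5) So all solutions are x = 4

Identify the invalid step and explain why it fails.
Step 4: Therefore x = 4

Step 4 incorrectly concludes that x = 4 is the only solution. The proof shows that x = 4 is A solution (existence), but does not show it is the ONLY solution (uniqueness). In fact, x = -4 is also a solution since (-4)^2 = 16. Finding one solution doesn't prove there are no others.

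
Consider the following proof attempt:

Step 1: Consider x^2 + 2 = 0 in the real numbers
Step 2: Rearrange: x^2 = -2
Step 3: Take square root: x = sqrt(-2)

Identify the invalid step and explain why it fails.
Step 3: Take square root: x = sqrt(-2)

Step 3 takes the square root of -2, which is negative. In the real number system, the square root of a negative number is undefined. The equation x^2 + 2 = 0 has no real solutions. Square roots of negative numbers only exist in the complex numbers.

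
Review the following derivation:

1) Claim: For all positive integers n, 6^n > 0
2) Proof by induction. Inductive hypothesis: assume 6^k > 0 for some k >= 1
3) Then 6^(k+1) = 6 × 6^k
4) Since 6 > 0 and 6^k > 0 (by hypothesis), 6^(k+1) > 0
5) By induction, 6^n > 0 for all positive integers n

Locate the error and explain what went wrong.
Step 5: By induction, 6^n > 0 for all positive integers n

Step 5 concludes the proof by induction, but no base case was ever established. A valid induction proof requires: (1) a base case proving 6^1 > 0, and (2) an inductive step showing IF 6^k > 0 THEN 6^(k+1) > 0. Steps 2-4 correctly establish the inductive step, but without the base case the conclusion in step 5 does not follow.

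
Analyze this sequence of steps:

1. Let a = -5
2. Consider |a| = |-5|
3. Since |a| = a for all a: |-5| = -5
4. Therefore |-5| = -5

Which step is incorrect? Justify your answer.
Step 3: Since |a| = a for all a: |-5| = -5

Step 3 incorrectly states that |a| = a for all a. The correct definition is |a| = a when a >= 0, and |a| = -a when a < 0. Since -5 < 0, we have |-5| = -(-5) = 5, not -5.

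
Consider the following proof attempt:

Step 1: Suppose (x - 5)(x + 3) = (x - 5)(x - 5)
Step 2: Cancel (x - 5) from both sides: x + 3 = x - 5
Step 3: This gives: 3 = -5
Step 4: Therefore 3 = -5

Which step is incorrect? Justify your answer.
Step 2: Cancel (x - 5) from both sides: x + 3 = x - 5

Step 2 cancels (x - 5) from both sides. This is only valid if (x - 5) ≠ 0, i.e., x ≠ 5. When x = 5, both sides equal zero regardless of the other factors. The correct approach requires considering x = 5 as a separate case.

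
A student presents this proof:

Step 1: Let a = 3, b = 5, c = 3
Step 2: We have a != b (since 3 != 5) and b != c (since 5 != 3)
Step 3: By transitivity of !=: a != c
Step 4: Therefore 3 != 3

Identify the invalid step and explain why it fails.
Step 3: By transitivity of !=: a != c

Step 3 incorrectly applies transitivity to the '!=' relation. Transitivity states: if a R b and b R c, then a R c. However, '!=' is not transitive. Counterexample: 3 != 5 and 5 != 3, but 3 = 3 (both equal 3). Transitivity holds for relations like <, <=, =, but not for !=.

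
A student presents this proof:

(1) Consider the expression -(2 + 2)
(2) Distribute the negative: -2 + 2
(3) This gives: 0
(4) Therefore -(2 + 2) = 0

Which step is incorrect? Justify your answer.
Step 2: Distribute the negative: -2 + 2

Step 2 incorrectly distributes the negative sign. The correct distribution is -(2 + 2) = -2 - 2 = -4. The negative must be applied to both terms, not just the first. The error treats -(2 + 2) as -2 + 2, which equals 0 instead of -4.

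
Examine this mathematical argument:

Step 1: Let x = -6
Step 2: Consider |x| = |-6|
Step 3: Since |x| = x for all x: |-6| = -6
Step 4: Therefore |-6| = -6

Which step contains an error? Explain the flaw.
Step 3: Since |x| = x for all x: |-6| = -6

Step 3 incorrectly states that |x| = x for all x. The correct definition is |x| = x when x >= 0, and |x| = -x when x < 0. Since -6 < 0, we have |-6| = -(-6) = 6, not -6.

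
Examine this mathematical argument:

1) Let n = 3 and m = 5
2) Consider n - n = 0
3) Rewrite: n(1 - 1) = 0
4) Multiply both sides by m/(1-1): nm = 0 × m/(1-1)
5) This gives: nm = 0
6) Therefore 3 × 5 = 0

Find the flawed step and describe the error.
Step 4: Multiply both sides by m/(1-1): nm = 0 × m/(1-1)

Step 4 multiplies both sides by m/(1-1). However, 1-1 = 0, so this is multiplication by m/0, which is undefined. We cannot multiply by an undefined expression.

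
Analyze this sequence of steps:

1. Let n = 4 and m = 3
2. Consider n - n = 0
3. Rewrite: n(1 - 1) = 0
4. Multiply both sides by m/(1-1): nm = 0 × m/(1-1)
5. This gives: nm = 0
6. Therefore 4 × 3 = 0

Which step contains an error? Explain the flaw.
Step 4: Multiply both sides by m/(1-1): nm = 0 × m/(1-1)

Step 4 multiplies both sides by m/(1-1). However, 1-1 = 0, so this is multiplication by m/0, which is undefined. We cannot multiply by an undefined expression.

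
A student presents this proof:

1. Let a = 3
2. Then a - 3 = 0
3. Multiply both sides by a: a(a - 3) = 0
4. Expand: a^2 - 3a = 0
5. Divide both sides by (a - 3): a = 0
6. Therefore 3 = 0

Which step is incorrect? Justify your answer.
Step 5: Divide both sides by (a - 3): a = 0

Step 5 divides both sides by (a - 3). However, since a = 3, we have (a - 3) = 0. Division by zero is undefined, making this step invalid.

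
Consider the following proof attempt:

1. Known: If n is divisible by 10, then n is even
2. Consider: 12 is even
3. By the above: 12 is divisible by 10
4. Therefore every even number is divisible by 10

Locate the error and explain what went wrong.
Step 3: By the above: 12 is divisible by 10

Step 3 commits the fallacy of affirming the consequent. The known fact 'divisible by 10 → even' does NOT imply 'even → divisible by 10'. That would be the converse, which is false. For example, 12 is even but 12 ÷ 10 = 1.20, which is not an integer.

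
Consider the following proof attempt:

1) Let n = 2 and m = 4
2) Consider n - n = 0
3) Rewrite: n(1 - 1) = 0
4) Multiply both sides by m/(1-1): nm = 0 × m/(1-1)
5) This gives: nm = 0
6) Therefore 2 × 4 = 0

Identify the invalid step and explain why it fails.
Step 4: Multiply both sides by m/(1-1): nm = 0 × m/(1-1)

Step 4 multiplies both sides by m/(1-1). However, 1-1 = 0, so this is multiplication by m/0, which is undefined. We cannot multiply by an undefined expression.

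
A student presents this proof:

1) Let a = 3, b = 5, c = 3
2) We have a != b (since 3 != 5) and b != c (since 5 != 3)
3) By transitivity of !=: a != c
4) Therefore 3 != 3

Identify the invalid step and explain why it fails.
Step 3: By transitivity of !=: a != c

Step 3 incorrectly applies transitivity to the '!=' relation. Transitivity states: if a R b and b R c, then a R c. However, '!=' is not transitive. Counterexample: 3 != 5 and 5 != 3, but 3 = 3 (both equal 3). Transitivity holds for relations like <, <=, =, but not for !=.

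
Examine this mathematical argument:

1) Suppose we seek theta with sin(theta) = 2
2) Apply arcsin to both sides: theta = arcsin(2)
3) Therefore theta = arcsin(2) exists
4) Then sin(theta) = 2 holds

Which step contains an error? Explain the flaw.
Step 2: Apply arcsin to both sides: theta = arcsin(2)

Step 2 applies arcsin to 2. However, arcsin(x) is only defined for x in [-1, 1] because sin(theta) can only produce values in that range. Since |2| > 1, arcsin(2) is undefined. There is no angle whose sine equals 2.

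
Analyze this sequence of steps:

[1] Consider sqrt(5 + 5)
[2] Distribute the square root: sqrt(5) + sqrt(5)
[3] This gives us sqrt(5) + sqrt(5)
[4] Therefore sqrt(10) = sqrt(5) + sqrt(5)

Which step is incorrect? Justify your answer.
Step 2: Distribute the square root: sqrt(5) + sqrt(5)

Step 2 incorrectly 'distributes' the square root over addition. The square root function does not distribute: sqrt(a + b) ≠ sqrt(a) + sqrt(b). In fact, sqrt(5 + 5) = sqrt(10) ≈ 3.1623, while sqrt(5) + sqrt(5) ≈ 4.4721.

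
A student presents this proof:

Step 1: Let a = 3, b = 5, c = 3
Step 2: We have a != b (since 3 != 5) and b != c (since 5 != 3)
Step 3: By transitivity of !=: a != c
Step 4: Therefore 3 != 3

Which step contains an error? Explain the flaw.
Step 3: By transitivity of !=: a != c

Step 3 incorrectly applies transitivity to the '!=' relation. Transitivity states: if a R b and b R c, then a R c. However, '!=' is not transitive. Counterexample: 3 != 5 and 5 != 3, but 3 = 3 (both equal 3). Transitivity holds for relations like <, <=, =, but not for !=.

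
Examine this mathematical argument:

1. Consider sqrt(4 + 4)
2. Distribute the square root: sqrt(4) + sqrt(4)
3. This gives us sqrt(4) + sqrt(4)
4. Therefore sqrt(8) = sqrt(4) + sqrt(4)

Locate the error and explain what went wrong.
Step 2: Distribute the square root: sqrt(4) + sqrt(4)

Step 2 incorrectly 'distributes' the square root over addition. The square root function does not distribute: sqrt(a + b) ≠ sqrt(a) + sqrt(b). In fact, sqrt(4 + 4) = sqrt(8) ≈ 2.8284, while sqrt(4) + sqrt(4) ≈ 4.0000.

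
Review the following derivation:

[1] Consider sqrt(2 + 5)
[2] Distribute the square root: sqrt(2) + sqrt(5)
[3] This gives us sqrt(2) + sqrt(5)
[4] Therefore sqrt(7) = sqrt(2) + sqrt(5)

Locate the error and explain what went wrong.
Step 2: Distribute the square root: sqrt(2) + sqrt(5)

Step 2 incorrectly 'distributes' the square root over addition. The square root function does not distribute: sqrt(a + b) ≠ sqrt(a) + sqrt(b). In fact, sqrt(2 + 5) = sqrt(7) ≈ 2.6458, while sqrt(2) + sqrt(5) ≈ 3.6503.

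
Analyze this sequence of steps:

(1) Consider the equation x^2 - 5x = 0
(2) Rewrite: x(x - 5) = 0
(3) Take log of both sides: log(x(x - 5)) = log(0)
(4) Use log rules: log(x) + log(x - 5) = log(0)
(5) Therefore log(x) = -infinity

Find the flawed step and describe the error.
Step 3: Take log of both sides: log(x(x - 5)) = log(0)

Step 3 takes the logarithm of both sides, resulting in log(0) on the right side. The logarithm is only defined for positive numbers; log(0) is undefined (approaches negative infinity). This operation is invalid.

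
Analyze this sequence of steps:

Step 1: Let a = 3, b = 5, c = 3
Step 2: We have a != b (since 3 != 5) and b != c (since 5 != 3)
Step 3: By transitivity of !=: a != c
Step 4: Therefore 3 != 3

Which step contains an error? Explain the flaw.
Step 3: By transitivity of !=: a != c

Step 3 incorrectly applies transitivity to the '!=' relation. Transitivity states: if a R b and b R c, then a R c. However, '!=' is not transitive. Counterexample: 3 != 5 and 5 != 3, but 3 = 3 (both equal 3). Transitivity holds for relations like <, <=, =, but not for !=.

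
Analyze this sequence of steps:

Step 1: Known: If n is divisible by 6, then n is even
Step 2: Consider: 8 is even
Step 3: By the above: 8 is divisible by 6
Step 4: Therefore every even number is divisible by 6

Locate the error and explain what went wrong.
Step 3: By the above: 8 is divisible by 6

Step 3 commits the fallacy of affirming the consequent. The known fact 'divisible by 6 → even' does NOT imply 'even → divisible by 6'. That would be the converse, which is false. For example, 8 is even but 8 ÷ 6 = 1.33, which is not an integer.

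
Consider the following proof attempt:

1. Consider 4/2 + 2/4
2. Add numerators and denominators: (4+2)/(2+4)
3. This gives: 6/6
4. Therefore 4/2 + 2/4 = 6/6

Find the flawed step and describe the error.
Step 2: Add numerators and denominators: (4+2)/(2+4)

Step 2 incorrectly adds fractions by separately adding numerators and denominators. This is wrong. The correct method requires a common denominator: 4/2 + 2/4 = (4×4 + 2×2)/(2×4) = 20/8 = 5/2. The method used gives 6/6, which is different.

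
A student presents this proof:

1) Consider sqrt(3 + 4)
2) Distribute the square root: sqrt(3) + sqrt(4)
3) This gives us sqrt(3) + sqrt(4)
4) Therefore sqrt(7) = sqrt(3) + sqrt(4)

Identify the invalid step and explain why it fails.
Step 2: Distribute the square root: sqrt(3) + sqrt(4)

Step 2 incorrectly 'distributes' the square root over addition. The square root function does not distribute: sqrt(a + b) ≠ sqrt(a) + sqrt(b). In fact, sqrt(3 + 4) = sqrt(7) ≈ 2.6458, while sqrt(3) + sqrt(4) ≈ 3.7321.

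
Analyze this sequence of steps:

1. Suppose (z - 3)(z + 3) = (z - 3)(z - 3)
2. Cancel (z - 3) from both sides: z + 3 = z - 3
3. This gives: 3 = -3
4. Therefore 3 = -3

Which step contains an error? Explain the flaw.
Step 2: Cancel (z - 3) from both sides: z + 3 = z - 3

Step 2 cancels (z - 3) from both sides. This is only valid if (z - 3) ≠ 0, i.e., z ≠ 3. When z = 3, both sides equal zero regardless of the other factors. The correct approach requires considering z = 3 as a separate case.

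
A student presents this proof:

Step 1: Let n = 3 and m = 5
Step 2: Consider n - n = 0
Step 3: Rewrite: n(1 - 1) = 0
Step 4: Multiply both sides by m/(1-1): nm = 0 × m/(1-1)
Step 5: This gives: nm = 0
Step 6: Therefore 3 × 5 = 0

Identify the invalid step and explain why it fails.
Step 4: Multiply both sides by m/(1-1): nm = 0 × m/(1-1)

Step 4 multiplies both sides by m/(1-1). However, 1-1 = 0, so this is multiplication by m/0, which is undefined. We cannot multiply by an undefined expression.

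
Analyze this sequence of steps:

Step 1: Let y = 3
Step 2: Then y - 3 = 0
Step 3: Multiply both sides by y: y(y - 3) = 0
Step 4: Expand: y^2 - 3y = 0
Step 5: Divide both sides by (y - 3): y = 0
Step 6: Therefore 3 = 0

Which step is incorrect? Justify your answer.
Step 5: Divide both sides by (y - 3): y = 0

Step 5 divides both sides by (y - 3). However, since y = 3, we have (y - 3) = 0. Division by zero is undefined, making this step invalid.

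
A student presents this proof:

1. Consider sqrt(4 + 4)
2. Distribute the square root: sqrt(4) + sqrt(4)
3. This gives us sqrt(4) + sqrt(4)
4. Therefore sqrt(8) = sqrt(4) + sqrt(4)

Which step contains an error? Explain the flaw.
Step 2: Distribute the square root: sqrt(4) + sqrt(4)

Step 2 incorrectly 'distributes' the square root over addition. The square root function does not distribute: sqrt(a + b) ≠ sqrt(a) + sqrt(b). In fact, sqrt(4 + 4) = sqrt(8) ≈ 2.8284, while sqrt(4) + sqrt(4) ≈ 4.0000.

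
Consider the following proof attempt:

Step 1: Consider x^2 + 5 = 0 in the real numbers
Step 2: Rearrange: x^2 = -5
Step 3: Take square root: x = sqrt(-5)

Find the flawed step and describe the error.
Step 3: Take square root: x = sqrt(-5)

Step 3 takes the square root of -5, which is negative. In the real number system, the square root of a negative number is undefined. The equation x^2 + 5 = 0 has no real solutions. Square roots of negative numbers only exist in the complex numbers.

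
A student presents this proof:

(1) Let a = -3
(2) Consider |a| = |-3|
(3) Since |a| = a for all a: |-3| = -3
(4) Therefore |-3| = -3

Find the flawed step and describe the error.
Step 3: Since |a| = a for all a: |-3| = -3

Step 3 incorrectly states that |a| = a for all a. The correct definition is |a| = a when a >= 0, and |a| = -a when a < 0. Since -3 < 0, we have |-3| = -(-3) = 3, not -3.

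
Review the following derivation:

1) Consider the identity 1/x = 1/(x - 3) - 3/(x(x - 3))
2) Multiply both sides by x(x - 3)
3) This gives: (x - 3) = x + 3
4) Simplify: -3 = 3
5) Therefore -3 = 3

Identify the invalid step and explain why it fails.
Step 3: This gives: (x - 3) = x + 3

Step 3 makes a sign error when clearing denominators. Multiplying -3/(x(x - 3)) by x(x - 3) gives -3, not +3. The correct result is (x - 3) = x - 3, which is trivially true, not (x - 3) = x + 3. (Step 1 is a valid identity: 1/(x - 3) - 3/(x(x - 3)) = (x - 3)/(x(x - 3)) = 1/x.)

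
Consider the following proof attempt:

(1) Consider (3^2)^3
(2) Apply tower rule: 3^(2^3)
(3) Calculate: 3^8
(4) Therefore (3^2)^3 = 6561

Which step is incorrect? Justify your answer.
Step 2: Apply tower rule: 3^(2^3)

Step 2 incorrectly states that (a^b)^c = a^(b^c). The correct rule is (a^b)^c = a^(b×c). The actual value is (3^2)^3 = 3^6 = 729, not 3^8 = 6561.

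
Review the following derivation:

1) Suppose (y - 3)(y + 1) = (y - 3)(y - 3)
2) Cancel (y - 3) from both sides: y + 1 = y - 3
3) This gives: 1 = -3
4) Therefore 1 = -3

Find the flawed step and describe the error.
Step 2: Cancel (y - 3) from both sides: y + 1 = y - 3

Step 2 cancels (y - 3) from both sides. This is only valid if (y - 3) ≠ 0, i.e., y ≠ 3. When y = 3, both sides equal zero regardless of the other factors. The correct approach requires considering y = 3 as a separate case.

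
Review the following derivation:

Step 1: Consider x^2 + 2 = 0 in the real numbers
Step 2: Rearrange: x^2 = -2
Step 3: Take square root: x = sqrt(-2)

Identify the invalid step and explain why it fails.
Step 3: Take square root: x = sqrt(-2)

Step 3 takes the square root of -2, which is negative. In the real number system, the square root of a negative number is undefined. The equation x^2 + 2 = 0 has no real solutions. Square roots of negative numbers only exist in the complex numbers.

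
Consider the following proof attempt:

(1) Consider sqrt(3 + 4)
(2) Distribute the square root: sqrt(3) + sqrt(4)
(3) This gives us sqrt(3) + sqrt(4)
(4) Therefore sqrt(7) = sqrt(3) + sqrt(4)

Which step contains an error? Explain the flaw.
Step 2: Distribute the square root: sqrt(3) + sqrt(4)

Step 2 incorrectly 'distributes' the square root over addition. The square root function does not distribute: sqrt(a + b) ≠ sqrt(a) + sqrt(b). In fact, sqrt(3 + 4) = sqrt(7) ≈ 2.6458, while sqrt(3) + sqrt(4) ≈ 3.7321.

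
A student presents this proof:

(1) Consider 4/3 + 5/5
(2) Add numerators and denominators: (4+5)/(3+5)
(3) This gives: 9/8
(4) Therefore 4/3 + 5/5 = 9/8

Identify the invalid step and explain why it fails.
Step 2: Add numerators and denominators: (4+5)/(3+5)

Step 2 incorrectly adds fractions by separately adding numerators and denominators. This is wrong. The correct method requires a common denominator: 4/3 + 5/5 = (4×5 + 5×3)/(3×5) = 35/15 = 7/3. The method used gives 9/8, which is different.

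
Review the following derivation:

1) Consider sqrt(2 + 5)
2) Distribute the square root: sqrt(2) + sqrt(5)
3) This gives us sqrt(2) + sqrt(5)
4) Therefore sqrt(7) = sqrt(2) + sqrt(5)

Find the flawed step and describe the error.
Step 2: Distribute the square root: sqrt(2) + sqrt(5)

Step 2 incorrectly 'distributes' the square root over addition. The square root function does not distribute: sqrt(a + b) ≠ sqrt(a) + sqrt(b). In fact, sqrt(2 + 5) = sqrt(7) ≈ 2.6458, while sqrt(2) + sqrt(5) ≈ 3.6503.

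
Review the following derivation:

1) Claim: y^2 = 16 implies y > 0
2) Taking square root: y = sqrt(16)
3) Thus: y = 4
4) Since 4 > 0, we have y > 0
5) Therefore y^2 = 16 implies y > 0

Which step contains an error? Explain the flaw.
Step 2: Taking square root: y = sqrt(16)

Step 2 takes the square root and assumes the positive root only. The equation y^2 = 16 actually has two solutions: y = 4 and y = -4. The proof silently assumes y > 0 without justification, then uses this assumption to conclude y > 0, which is circular. The counterexample y = -4 shows the claim is false.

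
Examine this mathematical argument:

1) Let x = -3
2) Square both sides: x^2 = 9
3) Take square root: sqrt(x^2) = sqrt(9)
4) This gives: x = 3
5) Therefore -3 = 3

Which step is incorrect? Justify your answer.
Step 4: This gives: x = 3

Step 4 incorrectly states that sqrt(x^2) = x. The correct identity is sqrt(x^2) = |x|. Since x = -3 < 0, we have sqrt(x^2) = |-3| = 3, not x = -3.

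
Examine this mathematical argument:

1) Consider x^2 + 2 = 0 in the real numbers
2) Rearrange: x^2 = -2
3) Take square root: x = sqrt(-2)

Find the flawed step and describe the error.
Step 3: Take square root: x = sqrt(-2)

Step 3 takes the square root of -2, which is negative. In the real number system, the square root of a negative number is undefined. The equation x^2 + 2 = 0 has no real solutions. Square roots of negative numbers only exist in the complex numbers.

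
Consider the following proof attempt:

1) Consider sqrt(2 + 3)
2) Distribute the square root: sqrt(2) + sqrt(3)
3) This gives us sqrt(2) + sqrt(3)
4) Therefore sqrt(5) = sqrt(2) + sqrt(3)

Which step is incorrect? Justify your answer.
Step 2: Distribute the square root: sqrt(2) + sqrt(3)

Step 2 incorrectly 'distributes' the square root over addition. The square root function does not distribute: sqrt(a + b) ≠ sqrt(a) + sqrt(b). In fact, sqrt(2 + 3) = sqrt(5) ≈ 2.2361, while sqrt(2) + sqrt(3) ≈ 3.1463.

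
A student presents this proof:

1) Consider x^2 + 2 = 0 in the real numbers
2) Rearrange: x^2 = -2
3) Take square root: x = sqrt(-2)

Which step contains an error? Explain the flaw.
Step 3: Take square root: x = sqrt(-2)

Step 3 takes the square root of -2, which is negative. In the real number system, the square root of a negative number is undefined. The equation x^2 + 2 = 0 has no real solutions. Square roots of negative numbers only exist in the complex numbers.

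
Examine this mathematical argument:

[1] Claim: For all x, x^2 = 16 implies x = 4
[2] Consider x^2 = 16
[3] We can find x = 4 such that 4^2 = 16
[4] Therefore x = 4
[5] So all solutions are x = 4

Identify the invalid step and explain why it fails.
Step 4: Therefore x = 4

Step 4 incorrectly concludes that x = 4 is the only solution. The proof shows that x = 4 is A solution (existence), but does not show it is the ONLY solution (uniqueness). In fact, x = -4 is also a solution since (-4)^2 = 16. Finding one solution doesn't prove there are no others.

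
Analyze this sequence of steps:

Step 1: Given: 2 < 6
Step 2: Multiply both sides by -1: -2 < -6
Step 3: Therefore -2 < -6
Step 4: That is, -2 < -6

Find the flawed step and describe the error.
Step 2: Multiply both sides by -1: -2 < -6

Step 2 multiplies both sides by -1 but fails to reverse the inequality sign. When multiplying (or dividing) an inequality by a negative number, the direction must be reversed. Since 2 < 6, we should get -2 > -6, i.e., -2 > -6.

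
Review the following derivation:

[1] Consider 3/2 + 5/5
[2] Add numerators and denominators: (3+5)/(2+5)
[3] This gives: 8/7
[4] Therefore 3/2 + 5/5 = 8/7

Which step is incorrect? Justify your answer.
Step 2: Add numerators and denominators: (3+5)/(2+5)

Step 2 incorrectly adds fractions by separately adding numerators and denominators. This is wrong. The correct method requires a common denominator: 3/2 + 5/5 = (3×5 + 5×2)/(2×5) = 25/10 = 5/2. The method used gives 8/7, which is different.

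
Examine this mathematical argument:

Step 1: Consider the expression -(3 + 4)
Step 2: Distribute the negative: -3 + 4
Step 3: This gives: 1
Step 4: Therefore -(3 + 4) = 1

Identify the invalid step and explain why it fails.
Step 2: Distribute the negative: -3 + 4

Step 2 incorrectly distributes the negative sign. The correct distribution is -(3 + 4) = -3 - 4 = -7. The negative must be applied to both terms, not just the first. The error treats -(3 + 4) as -3 + 4, which equals 1 instead of -7.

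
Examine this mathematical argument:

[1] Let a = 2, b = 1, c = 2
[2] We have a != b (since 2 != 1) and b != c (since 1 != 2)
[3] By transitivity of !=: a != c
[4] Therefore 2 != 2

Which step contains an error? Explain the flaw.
Step 3: By transitivity of !=: a != c

Step 3 incorrectly applies transitivity to the '!=' relation. Transitivity states: if a R b and b R c, then a R c. However, '!=' is not transitive. Counterexample: 2 != 1 and 1 != 2, but 2 = 2 (both equal 2). Transitivity holds for relations like <, <=, =, but not for !=.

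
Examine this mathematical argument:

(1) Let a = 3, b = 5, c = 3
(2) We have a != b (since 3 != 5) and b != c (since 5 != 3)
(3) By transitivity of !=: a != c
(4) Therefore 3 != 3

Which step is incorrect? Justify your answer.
Step 3: By transitivity of !=: a != c

Step 3 incorrectly applies transitivity to the '!=' relation. Transitivity states: if a R b and b R c, then a R c. However, '!=' is not transitive. Counterexample: 3 != 5 and 5 != 3, but 3 = 3 (both equal 3). Transitivity holds for relations like <, <=, =, but not for !=.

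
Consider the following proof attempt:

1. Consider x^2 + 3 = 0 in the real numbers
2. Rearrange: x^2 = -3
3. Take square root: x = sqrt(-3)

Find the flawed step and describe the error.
Step 3: Take square root: x = sqrt(-3)

Step 3 takes the square root of -3, which is negative. In the real number system, the square root of a negative number is undefined. The equation x^2 + 3 = 0 has no real solutions. Square roots of negative numbers only exist in the complex numbers.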